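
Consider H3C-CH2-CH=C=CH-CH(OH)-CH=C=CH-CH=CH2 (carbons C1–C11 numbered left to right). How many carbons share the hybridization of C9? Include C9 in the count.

C9 is sp2 (one π bond).
C1: sp3
C2: sp3
C3: sp2 ✓
C4: sp
C5: sp2 ✓
C6: sp3
C7: sp2 ✓
C8: sp
C9: sp2 ✓
C10: sp2 ✓
C11: sp2 ✓
6 carbons are sp2.

6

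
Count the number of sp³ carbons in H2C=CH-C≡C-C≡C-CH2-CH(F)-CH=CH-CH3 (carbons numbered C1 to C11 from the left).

3

C1: sp2
C2: sp2
C3: sp
C4: sp
C5: sp
C6: sp
C7: sp3 ✓
C8: sp3 ✓
C9: sp2
C10: sp2
C11: sp3 ✓
C7, C8, C11 → 3 sp3 carbons.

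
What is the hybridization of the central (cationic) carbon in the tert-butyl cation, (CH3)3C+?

sp2

Three σ bonds and an empty p orbital; no lone pair → steric number 3 → sp2 and planar.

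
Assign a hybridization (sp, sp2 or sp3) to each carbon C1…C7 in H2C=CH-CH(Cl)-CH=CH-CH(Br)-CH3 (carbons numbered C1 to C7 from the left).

C1: 3 σ bonds, plus one π bond — 3 electron domains, sp2.
C2 has 3 σ bonds, plus one π bond: steric number 3 → sp2.
C3 carries 4 σ bonds, giving a steric number of 4, so it is sp3.
C4: 3 σ bonds, plus one π bond; 3 regions of electron density → sp2.
C5 has 3 σ bonds, plus one π bond: steric number 3 → sp2.
C6 (4 σ bonds) has steric number 4: sp3.
C7 is sp3: 4 σ bonds, 4 electron-density regions.

C1 sp2, C2 sp2, C3 sp3, C4 sp2, C5 sp2, C6 sp3, C7 sp3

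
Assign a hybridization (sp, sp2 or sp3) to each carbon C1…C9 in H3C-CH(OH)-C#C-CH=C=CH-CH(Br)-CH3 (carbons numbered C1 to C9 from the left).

C1 sp3, C2 sp3, C3 sp, C4 sp, C5 sp2, C6 sp, C7 sp2, C8 sp3, C9 sp3

C1 is sp3: 4 σ bonds, 4 electron-density regions.
C2 has 4 σ bonds: steric number 4 → sp3.
C3 carries 2 σ bonds, plus two π bonds, giving a steric number of 2, so it is sp.
C4: 2 σ bonds, plus two π bonds — 2 electron domains, sp.
C5: 3 σ bonds, plus one π bond; 3 regions of electron density → sp2.
C6: 2 σ bonds, plus two π bonds; 2 regions of electron density → sp.
C7 (3 σ bonds, plus one π bond) has steric number 3: sp2.
C8 carries 4 σ bonds, giving a steric number of 4, so it is sp3.
C9 is sp3: 4 σ bonds, 4 electron-density regions.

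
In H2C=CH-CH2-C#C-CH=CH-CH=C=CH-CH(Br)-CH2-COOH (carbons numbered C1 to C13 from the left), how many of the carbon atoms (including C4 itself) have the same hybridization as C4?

3

C4 is sp (two π bonds).
C1: sp2
C2: sp2
C3: sp3
C4: sp ✓
C5: sp ✓
C6: sp2
C7: sp2
C8: sp2
C9: sp ✓
C10: sp2
C11: sp3
C12: sp3
C13: sp2
3 carbons are sp.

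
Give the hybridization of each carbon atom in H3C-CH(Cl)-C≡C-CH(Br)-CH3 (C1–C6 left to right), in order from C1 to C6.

C1 sp3, C2 sp3, C3 sp, C4 sp, C5 sp3, C6 sp3

C1 is sp3: 4 σ bonds, 4 electron-density regions.
C2: 4 σ bonds; 4 regions of electron density → sp3.
C3 — 2 σ bonds, plus two π bonds. Steric number 2, so sp.
C4 is sp: 2 σ bonds, plus two π bonds, 2 electron-density regions.
C5 carries 4 σ bonds, giving a steric number of 4, so it is sp3.
C6 carries 4 σ bonds, giving a steric number of 4, so it is sp3.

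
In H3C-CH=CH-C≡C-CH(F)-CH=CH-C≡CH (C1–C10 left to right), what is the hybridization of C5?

C5 (2 σ bonds, plus two π bonds) has steric number 2: sp.

sp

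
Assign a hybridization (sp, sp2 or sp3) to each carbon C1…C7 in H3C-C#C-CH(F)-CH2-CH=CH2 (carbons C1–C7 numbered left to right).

C1 sp3, C2 sp, C3 sp, C4 sp3, C5 sp3, C6 sp2, C7 sp2

C1 (4 σ bonds) has steric number 4: sp3.
C2 carries 2 σ bonds, plus two π bonds, giving a steric number of 2, so it is sp.
C3 (2 σ bonds, plus two π bonds) has steric number 2: sp.
C4 is sp3: 4 σ bonds, 4 electron-density regions.
C5: 4 σ bonds — 4 electron domains, sp3.
C6 (3 σ bonds, plus one π bond) has steric number 3: sp2.
C7: 3 σ bonds, plus one π bond; 3 regions of electron density → sp2.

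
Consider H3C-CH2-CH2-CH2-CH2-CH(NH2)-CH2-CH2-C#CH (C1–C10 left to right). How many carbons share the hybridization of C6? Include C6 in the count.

C6 is sp3 (only σ bonds).
C1: sp3 ✓
C2: sp3 ✓
C3: sp3 ✓
C4: sp3 ✓
C5: sp3 ✓
C6: sp3 ✓
C7: sp3 ✓
C8: sp3 ✓
C9: sp
C10: sp
8 carbons are sp3.

8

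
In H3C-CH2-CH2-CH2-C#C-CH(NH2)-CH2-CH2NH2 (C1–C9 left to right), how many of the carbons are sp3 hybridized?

C1: sp3 ✓
C2: sp3 ✓
C3: sp3 ✓
C4: sp3 ✓
C5: sp
C6: sp
C7: sp3 ✓
C8: sp3 ✓
C9: sp3 ✓
C1, C2, C3, C4, C7, C8, C9 → 7 sp3 carbons.

7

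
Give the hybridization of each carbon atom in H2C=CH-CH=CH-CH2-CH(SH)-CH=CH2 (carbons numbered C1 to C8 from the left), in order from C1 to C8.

C1 sp2, C2 sp2, C3 sp2, C4 sp2, C5 sp3, C6 sp3, C7 sp2, C8 sp2

C1 has 3 σ bonds, plus one π bond: steric number 3 → sp2.
C2 is sp2: 3 σ bonds, plus one π bond, 3 electron-density regions.
C3 carries 3 σ bonds, plus one π bond, giving a steric number of 3, so it is sp2.
C4 is sp2: 3 σ bonds, plus one π bond, 3 electron-density regions.
C5: 4 σ bonds — 4 electron domains, sp3.
C6 is sp3: 4 σ bonds, 4 electron-density regions.
C7 is sp2: 3 σ bonds, plus one π bond, 3 electron-density regions.
C8 carries 3 σ bonds, plus one π bond, giving a steric number of 3, so it is sp2.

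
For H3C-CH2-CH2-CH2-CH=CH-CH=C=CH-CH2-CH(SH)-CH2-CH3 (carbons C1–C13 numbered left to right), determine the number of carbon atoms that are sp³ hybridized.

C1: sp3 ✓
C2: sp3 ✓
C3: sp3 ✓
C4: sp3 ✓
C5: sp2
C6: sp2
C7: sp2
C8: sp
C9: sp2
C10: sp3 ✓
C11: sp3 ✓
C12: sp3 ✓
C13: sp3 ✓
C1, C2, C3, C4, C10, C11, C12, C13 → 8 sp3 carbons.

8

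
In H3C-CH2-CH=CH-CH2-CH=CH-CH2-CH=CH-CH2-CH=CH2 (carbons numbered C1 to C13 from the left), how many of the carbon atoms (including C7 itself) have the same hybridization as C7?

8

C7 is sp2 (one π bond).
C1: sp3
C2: sp3
C3: sp2 ✓
C4: sp2 ✓
C5: sp3
C6: sp2 ✓
C7: sp2 ✓
C8: sp3
C9: sp2 ✓
C10: sp2 ✓
C11: sp3
C12: sp2 ✓
C13: sp2 ✓
8 carbons are sp2.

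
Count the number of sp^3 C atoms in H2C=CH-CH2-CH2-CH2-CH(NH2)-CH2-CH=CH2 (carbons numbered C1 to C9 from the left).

5

C1: sp2
C2: sp2
C3: sp3 ✓
C4: sp3 ✓
C5: sp3 ✓
C6: sp3 ✓
C7: sp3 ✓
C8: sp2
C9: sp2
C3, C4, C5, C6, C7 → 5 sp3 carbons.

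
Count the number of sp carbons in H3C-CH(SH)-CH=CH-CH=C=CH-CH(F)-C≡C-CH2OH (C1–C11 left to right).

3

C1: sp3
C2: sp3
C3: sp2
C4: sp2
C5: sp2
C6: sp ✓
C7: sp2
C8: sp3
C9: sp ✓
C10: sp ✓
C11: sp3
C6, C9, C10 → 3 sp carbons.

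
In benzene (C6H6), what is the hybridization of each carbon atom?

sp^2

Every ring carbon has three σ bonds and contributes one p electron to the aromatic π system.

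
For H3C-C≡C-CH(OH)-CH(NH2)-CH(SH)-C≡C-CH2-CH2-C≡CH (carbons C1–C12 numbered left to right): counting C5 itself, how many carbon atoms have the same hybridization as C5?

C5 is sp3 (only σ bonds).
C1: sp3 ✓
C2: sp
C3: sp
C4: sp3 ✓
C5: sp3 ✓
C6: sp3 ✓
C7: sp
C8: sp
C9: sp3 ✓
C10: sp3 ✓
C11: sp
C12: sp
6 carbons are sp3.

6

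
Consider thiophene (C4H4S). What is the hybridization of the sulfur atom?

Analogous to furan: one S lone pair in the aromatic π system, S is sp2.

sp²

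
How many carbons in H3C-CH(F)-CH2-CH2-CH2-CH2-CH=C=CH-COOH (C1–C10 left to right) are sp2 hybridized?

3

C1: sp3
C2: sp3
C3: sp3
C4: sp3
C5: sp3
C6: sp3
C7: sp2 ✓
C8: sp
C9: sp2 ✓
C10: sp2 ✓
C7, C9, C10 → 3 sp2 carbons.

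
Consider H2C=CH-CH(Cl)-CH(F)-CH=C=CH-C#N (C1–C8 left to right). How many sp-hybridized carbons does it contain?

C1: sp2
C2: sp2
C3: sp3
C4: sp3
C5: sp2
C6: sp ✓
C7: sp2
C8: sp ✓
C6, C8 → 2 sp carbons.

2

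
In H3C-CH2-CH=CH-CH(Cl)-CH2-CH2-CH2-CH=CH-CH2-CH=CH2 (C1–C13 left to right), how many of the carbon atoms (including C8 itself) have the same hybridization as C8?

7

C8 is sp3 (only σ bonds).
C1: sp3 ✓
C2: sp3 ✓
C3: sp2
C4: sp2
C5: sp3 ✓
C6: sp3 ✓
C7: sp3 ✓
C8: sp3 ✓
C9: sp2
C10: sp2
C11: sp3 ✓
C12: sp2
C13: sp2
7 carbons are sp3.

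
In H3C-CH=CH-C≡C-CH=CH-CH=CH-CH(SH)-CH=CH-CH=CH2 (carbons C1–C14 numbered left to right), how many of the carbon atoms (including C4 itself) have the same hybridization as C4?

2

C4 is sp (two π bonds).
C1: sp3
C2: sp2
C3: sp2
C4: sp ✓
C5: sp ✓
C6: sp2
C7: sp2
C8: sp2
C9: sp2
C10: sp3
C11: sp2
C12: sp2
C13: sp2
C14: sp2
2 carbons are sp.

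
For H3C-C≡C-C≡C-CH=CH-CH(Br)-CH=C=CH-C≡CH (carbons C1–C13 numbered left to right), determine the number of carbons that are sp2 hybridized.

4

C1: sp3
C2: sp
C3: sp
C4: sp
C5: sp
C6: sp2 ✓
C7: sp2 ✓
C8: sp3
C9: sp2 ✓
C10: sp
C11: sp2 ✓
C12: sp
C13: sp
C6, C7, C9, C11 → 4 sp2 carbons.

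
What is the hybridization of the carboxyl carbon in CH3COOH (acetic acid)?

sp²

The carboxyl carbon carries 3 σ bonds, plus one π bond, giving a steric number of 3, so it is sp2.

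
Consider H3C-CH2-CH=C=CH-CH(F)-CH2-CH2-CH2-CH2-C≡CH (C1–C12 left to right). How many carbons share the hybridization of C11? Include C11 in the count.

C11 is sp (two π bonds).
C1: sp3
C2: sp3
C3: sp2
C4: sp ✓
C5: sp2
C6: sp3
C7: sp3
C8: sp3
C9: sp3
C10: sp3
C11: sp ✓
C12: sp ✓
3 carbons are sp.

3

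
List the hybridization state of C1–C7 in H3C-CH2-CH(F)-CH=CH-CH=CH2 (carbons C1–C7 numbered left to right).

C1 sp3, C2 sp3, C3 sp3, C4 sp2, C5 sp2, C6 sp2, C7 sp2

C1 — 4 σ bonds. Steric number 4, so sp3.
C2: 4 σ bonds — 4 electron domains, sp3.
C3 (4 σ bonds) has steric number 4: sp3.
C4: 3 σ bonds, plus one π bond — 3 electron domains, sp2.
C5 has 3 σ bonds, plus one π bond: steric number 3 → sp2.
C6 is sp2: 3 σ bonds, plus one π bond, 3 electron-density regions.
C7 — 3 σ bonds, plus one π bond. Steric number 3, so sp2.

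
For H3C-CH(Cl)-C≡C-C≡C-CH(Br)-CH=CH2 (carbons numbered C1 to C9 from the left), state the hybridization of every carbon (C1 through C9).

C1 sp3, C2 sp3, C3 sp, C4 sp, C5 sp, C6 sp, C7 sp3, C8 sp2, C9 sp2

C1 (4 σ bonds) has steric number 4: sp3.
C2 has 4 σ bonds: steric number 4 → sp3.
C3 carries 2 σ bonds, plus two π bonds, giving a steric number of 2, so it is sp.
C4 (2 σ bonds, plus two π bonds) has steric number 2: sp.
C5: 2 σ bonds, plus two π bonds — 2 electron domains, sp.
C6: 2 σ bonds, plus two π bonds — 2 electron domains, sp.
C7: 4 σ bonds — 4 electron domains, sp3.
C8 (3 σ bonds, plus one π bond) has steric number 3: sp2.
C9: 3 σ bonds, plus one π bond — 3 electron domains, sp2.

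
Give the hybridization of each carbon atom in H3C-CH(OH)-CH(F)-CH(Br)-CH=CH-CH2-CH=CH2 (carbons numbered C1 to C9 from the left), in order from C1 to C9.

C1 sp3, C2 sp3, C3 sp3, C4 sp3, C5 sp2, C6 sp2, C7 sp3, C8 sp2, C9 sp2

C1: 4 σ bonds; 4 regions of electron density → sp3.
C2 — 4 σ bonds. Steric number 4, so sp3.
C3 has 4 σ bonds: steric number 4 → sp3.
C4 carries 4 σ bonds, giving a steric number of 4, so it is sp3.
C5 is sp2: 3 σ bonds, plus one π bond, 3 electron-density regions.
C6 — 3 σ bonds, plus one π bond. Steric number 3, so sp2.
C7: 4 σ bonds; 4 regions of electron density → sp3.
C8 carries 3 σ bonds, plus one π bond, giving a steric number of 3, so it is sp2.
C9 — 3 σ bonds, plus one π bond. Steric number 3, so sp2.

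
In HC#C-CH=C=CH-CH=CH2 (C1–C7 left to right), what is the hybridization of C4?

sp

C4 has 2 σ bonds, plus two π bonds: steric number 2 → sp.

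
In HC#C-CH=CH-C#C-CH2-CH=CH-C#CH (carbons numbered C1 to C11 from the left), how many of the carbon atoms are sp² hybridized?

4

C1: sp
C2: sp
C3: sp2 ✓
C4: sp2 ✓
C5: sp
C6: sp
C7: sp3
C8: sp2 ✓
C9: sp2 ✓
C10: sp
C11: sp
C3, C4, C8, C9 → 4 sp2 carbons.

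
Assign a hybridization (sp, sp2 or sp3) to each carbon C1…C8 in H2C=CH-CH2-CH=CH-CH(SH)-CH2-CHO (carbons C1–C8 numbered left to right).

C1 sp2, C2 sp2, C3 sp3, C4 sp2, C5 sp2, C6 sp3, C7 sp3, C8 sp2

C1 carries 3 σ bonds, plus one π bond, giving a steric number of 3, so it is sp2.
C2: 3 σ bonds, plus one π bond; 3 regions of electron density → sp2.
C3 — 4 σ bonds. Steric number 4, so sp3.
C4 has 3 σ bonds, plus one π bond: steric number 3 → sp2.
C5 (3 σ bonds, plus one π bond) has steric number 3: sp2.
C6 carries 4 σ bonds, giving a steric number of 4, so it is sp3.
C7: 4 σ bonds — 4 electron domains, sp3.
C8: 3 σ bonds, plus one π bond — 3 electron domains, sp2.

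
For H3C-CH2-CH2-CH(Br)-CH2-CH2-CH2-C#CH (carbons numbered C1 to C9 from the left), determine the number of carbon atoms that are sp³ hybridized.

7

C1: sp3 ✓
C2: sp3 ✓
C3: sp3 ✓
C4: sp3 ✓
C5: sp3 ✓
C6: sp3 ✓
C7: sp3 ✓
C8: sp
C9: sp
C1, C2, C3, C4, C5, C6, C7 → 7 sp3 carbons.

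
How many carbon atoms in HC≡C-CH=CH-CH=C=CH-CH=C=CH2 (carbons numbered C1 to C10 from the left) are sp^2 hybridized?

C1: sp
C2: sp
C3: sp2 ✓
C4: sp2 ✓
C5: sp2 ✓
C6: sp
C7: sp2 ✓
C8: sp2 ✓
C9: sp
C10: sp2 ✓
C3, C4, C5, C7, C8, C10 → 6 sp2 carbons.

6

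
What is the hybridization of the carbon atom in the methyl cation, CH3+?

sp2

Three σ bonds to H, empty p orbital → sp2, trigonal planar.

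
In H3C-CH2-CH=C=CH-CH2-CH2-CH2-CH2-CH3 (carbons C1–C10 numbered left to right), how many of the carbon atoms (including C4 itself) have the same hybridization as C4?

C4 is sp (two π bonds).
C1: sp3
C2: sp3
C3: sp2
C4: sp ✓
C5: sp2
C6: sp3
C7: sp3
C8: sp3
C9: sp3
C10: sp3
1 carbon is sp.

1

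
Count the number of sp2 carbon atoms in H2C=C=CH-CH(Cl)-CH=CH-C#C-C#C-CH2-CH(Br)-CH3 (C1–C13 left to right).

4

C1: sp2 ✓
C2: sp
C3: sp2 ✓
C4: sp3
C5: sp2 ✓
C6: sp2 ✓
C7: sp
C8: sp
C9: sp
C10: sp
C11: sp3
C12: sp3
C13: sp3
C1, C3, C5, C6 → 4 sp2 carbons.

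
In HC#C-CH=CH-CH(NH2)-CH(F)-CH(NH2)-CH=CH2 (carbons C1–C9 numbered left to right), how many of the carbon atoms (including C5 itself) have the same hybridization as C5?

3

C5 is sp3 (only σ bonds).
C1: sp
C2: sp
C3: sp2
C4: sp2
C5: sp3 ✓
C6: sp3 ✓
C7: sp3 ✓
C8: sp2
C9: sp2
3 carbons are sp3.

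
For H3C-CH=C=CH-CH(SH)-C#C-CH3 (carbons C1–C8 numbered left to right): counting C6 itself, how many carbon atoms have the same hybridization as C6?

C6 is sp (two π bonds).
C1: sp3
C2: sp2
C3: sp ✓
C4: sp2
C5: sp3
C6: sp ✓
C7: sp ✓
C8: sp3
3 carbons are sp.

3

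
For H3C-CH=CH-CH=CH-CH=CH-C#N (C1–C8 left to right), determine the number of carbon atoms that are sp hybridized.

1

C1: sp3
C2: sp2
C3: sp2
C4: sp2
C5: sp2
C6: sp2
C7: sp2
C8: sp ✓
C8 → 1 sp carbon.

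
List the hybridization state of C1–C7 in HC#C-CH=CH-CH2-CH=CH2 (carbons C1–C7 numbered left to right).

C1 sp, C2 sp, C3 sp2, C4 sp2, C5 sp3, C6 sp2, C7 sp2

C1 is sp: 2 σ bonds, plus two π bonds, 2 electron-density regions.
C2 carries 2 σ bonds, plus two π bonds, giving a steric number of 2, so it is sp.
C3 is sp2: 3 σ bonds, plus one π bond, 3 electron-density regions.
C4: 3 σ bonds, plus one π bond — 3 electron domains, sp2.
C5 is sp3: 4 σ bonds, 4 electron-density regions.
C6 carries 3 σ bonds, plus one π bond, giving a steric number of 3, so it is sp2.
C7 carries 3 σ bonds, plus one π bond, giving a steric number of 3, so it is sp2.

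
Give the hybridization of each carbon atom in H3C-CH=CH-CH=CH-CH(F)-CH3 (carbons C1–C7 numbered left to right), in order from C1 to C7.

C1: 4 σ bonds; 4 regions of electron density → sp3.
C2 (3 σ bonds, plus one π bond) has steric number 3: sp2.
C3: 3 σ bonds, plus one π bond — 3 electron domains, sp2.
C4: 3 σ bonds, plus one π bond; 3 regions of electron density → sp2.
C5 has 3 σ bonds, plus one π bond: steric number 3 → sp2.
C6 has 4 σ bonds: steric number 4 → sp3.
C7: 4 σ bonds — 4 electron domains, sp3.

C1 sp3, C2 sp2, C3 sp2, C4 sp2, C5 sp2, C6 sp3, C7 sp3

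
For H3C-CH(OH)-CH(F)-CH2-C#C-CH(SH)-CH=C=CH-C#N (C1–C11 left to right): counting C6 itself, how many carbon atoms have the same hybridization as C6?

C6 is sp (two π bonds).
C1: sp3
C2: sp3
C3: sp3
C4: sp3
C5: sp ✓
C6: sp ✓
C7: sp3
C8: sp2
C9: sp ✓
C10: sp2
C11: sp ✓
4 carbons are sp.

4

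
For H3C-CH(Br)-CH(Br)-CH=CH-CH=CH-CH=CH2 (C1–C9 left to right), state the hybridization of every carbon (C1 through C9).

C1 sp3, C2 sp3, C3 sp3, C4 sp2, C5 sp2, C6 sp2, C7 sp2, C8 sp2, C9 sp2

C1 has 4 σ bonds: steric number 4 → sp3.
C2 has 4 σ bonds: steric number 4 → sp3.
C3 carries 4 σ bonds, giving a steric number of 4, so it is sp3.
C4: 3 σ bonds, plus one π bond; 3 regions of electron density → sp2.
C5: 3 σ bonds, plus one π bond; 3 regions of electron density → sp2.
C6: 3 σ bonds, plus one π bond; 3 regions of electron density → sp2.
C7 is sp2: 3 σ bonds, plus one π bond, 3 electron-density regions.
C8 (3 σ bonds, plus one π bond) has steric number 3: sp2.
C9 (3 σ bonds, plus one π bond) has steric number 3: sp2.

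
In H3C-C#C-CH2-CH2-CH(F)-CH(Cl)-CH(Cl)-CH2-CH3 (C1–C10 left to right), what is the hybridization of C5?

C5 (4 σ bonds) has steric number 4: sp3.

sp³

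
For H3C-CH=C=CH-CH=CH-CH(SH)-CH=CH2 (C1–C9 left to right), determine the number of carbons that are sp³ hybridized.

2

C1: sp3 ✓
C2: sp2
C3: sp
C4: sp2
C5: sp2
C6: sp2
C7: sp3 ✓
C8: sp2
C9: sp2
C1, C7 → 2 sp3 carbons.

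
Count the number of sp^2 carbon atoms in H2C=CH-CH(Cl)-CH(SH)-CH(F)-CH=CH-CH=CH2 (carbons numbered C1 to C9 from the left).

C1: sp2 ✓
C2: sp2 ✓
C3: sp3
C4: sp3
C5: sp3
C6: sp2 ✓
C7: sp2 ✓
C8: sp2 ✓
C9: sp2 ✓
C1, C2, C6, C7, C8, C9 → 6 sp2 carbons.

6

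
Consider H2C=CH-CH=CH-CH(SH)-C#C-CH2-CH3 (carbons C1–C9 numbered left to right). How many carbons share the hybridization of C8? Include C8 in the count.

C8 is sp3 (only σ bonds).
C1: sp2
C2: sp2
C3: sp2
C4: sp2
C5: sp3 ✓
C6: sp
C7: sp
C8: sp3 ✓
C9: sp3 ✓
3 carbons are sp3.

3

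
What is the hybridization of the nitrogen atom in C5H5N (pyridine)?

N has two σ bonds and one lone pair in the ring plane (steric number 3 → sp2); its p orbital contributes one electron to the aromatic π system via the C=N double bond.

sp^2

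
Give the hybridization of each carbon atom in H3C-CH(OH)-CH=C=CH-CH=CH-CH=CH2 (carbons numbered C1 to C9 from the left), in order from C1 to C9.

C1: 4 σ bonds — 4 electron domains, sp3.
C2 has 4 σ bonds: steric number 4 → sp3.
C3 (3 σ bonds, plus one π bond) has steric number 3: sp2.
C4: 2 σ bonds, plus two π bonds — 2 electron domains, sp.
C5: 3 σ bonds, plus one π bond; 3 regions of electron density → sp2.
C6: 3 σ bonds, plus one π bond; 3 regions of electron density → sp2.
C7 is sp2: 3 σ bonds, plus one π bond, 3 electron-density regions.
C8 carries 3 σ bonds, plus one π bond, giving a steric number of 3, so it is sp2.
C9: 3 σ bonds, plus one π bond — 3 electron domains, sp2.

C1 sp3, C2 sp3, C3 sp2, C4 sp, C5 sp2, C6 sp2, C7 sp2, C8 sp2, C9 sp2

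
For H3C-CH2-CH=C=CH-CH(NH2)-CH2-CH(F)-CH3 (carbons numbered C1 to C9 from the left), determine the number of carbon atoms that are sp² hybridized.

C1: sp3
C2: sp3
C3: sp2 ✓
C4: sp
C5: sp2 ✓
C6: sp3
C7: sp3
C8: sp3
C9: sp3
C3, C5 → 2 sp2 carbons.

2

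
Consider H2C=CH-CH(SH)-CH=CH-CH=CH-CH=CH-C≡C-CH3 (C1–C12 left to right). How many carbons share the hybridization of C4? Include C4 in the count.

C4 is sp2 (one π bond).
C1: sp2 ✓
C2: sp2 ✓
C3: sp3
C4: sp2 ✓
C5: sp2 ✓
C6: sp2 ✓
C7: sp2 ✓
C8: sp2 ✓
C9: sp2 ✓
C10: sp
C11: sp
C12: sp3
8 carbons are sp2.

8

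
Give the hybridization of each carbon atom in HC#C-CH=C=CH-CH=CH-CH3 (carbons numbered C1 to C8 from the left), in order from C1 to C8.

C1 sp, C2 sp, C3 sp2, C4 sp, C5 sp2, C6 sp2, C7 sp2, C8 sp3

C1: 2 σ bonds, plus two π bonds — 2 electron domains, sp.
C2 has 2 σ bonds, plus two π bonds: steric number 2 → sp.
C3: 3 σ bonds, plus one π bond; 3 regions of electron density → sp2.
C4 (2 σ bonds, plus two π bonds) has steric number 2: sp.
C5 carries 3 σ bonds, plus one π bond, giving a steric number of 3, so it is sp2.
C6 has 3 σ bonds, plus one π bond: steric number 3 → sp2.
C7 has 3 σ bonds, plus one π bond: steric number 3 → sp2.
C8: 4 σ bonds; 4 regions of electron density → sp3.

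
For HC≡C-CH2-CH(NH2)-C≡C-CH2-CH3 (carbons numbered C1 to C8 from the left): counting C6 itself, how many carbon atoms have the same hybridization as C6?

C6 is sp (two π bonds).
C1: sp ✓
C2: sp ✓
C3: sp3
C4: sp3
C5: sp ✓
C6: sp ✓
C7: sp3
C8: sp3
4 carbons are sp.

4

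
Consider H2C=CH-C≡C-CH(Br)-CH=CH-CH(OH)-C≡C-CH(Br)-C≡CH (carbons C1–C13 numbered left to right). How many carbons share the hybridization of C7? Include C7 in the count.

C7 is sp2 (one π bond).
C1: sp2 ✓
C2: sp2 ✓
C3: sp
C4: sp
C5: sp3
C6: sp2 ✓
C7: sp2 ✓
C8: sp3
C9: sp
C10: sp
C11: sp3
C12: sp
C13: sp
4 carbons are sp2.

4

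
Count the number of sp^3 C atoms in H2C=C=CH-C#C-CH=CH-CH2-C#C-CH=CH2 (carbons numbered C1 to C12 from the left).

1

C1: sp2
C2: sp
C3: sp2
C4: sp
C5: sp
C6: sp2
C7: sp2
C8: sp3 ✓
C9: sp
C10: sp
C11: sp2
C12: sp2
C8 → 1 sp3 carbon.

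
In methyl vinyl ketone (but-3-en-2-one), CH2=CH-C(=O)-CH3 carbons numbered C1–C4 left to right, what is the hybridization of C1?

sp2

C1 (3 σ bonds, plus one π bond) has steric number 3: sp2.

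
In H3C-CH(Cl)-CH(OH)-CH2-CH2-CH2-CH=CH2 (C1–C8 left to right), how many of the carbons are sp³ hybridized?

6

C1: sp3 ✓
C2: sp3 ✓
C3: sp3 ✓
C4: sp3 ✓
C5: sp3 ✓
C6: sp3 ✓
C7: sp2
C8: sp2
C1, C2, C3, C4, C5, C6 → 6 sp3 carbons.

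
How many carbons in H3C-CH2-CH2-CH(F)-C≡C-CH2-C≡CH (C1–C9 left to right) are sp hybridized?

C1: sp3
C2: sp3
C3: sp3
C4: sp3
C5: sp ✓
C6: sp ✓
C7: sp3
C8: sp ✓
C9: sp ✓
C5, C6, C8, C9 → 4 sp carbons.

4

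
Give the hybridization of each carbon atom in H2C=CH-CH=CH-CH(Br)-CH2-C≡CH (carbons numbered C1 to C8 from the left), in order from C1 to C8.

C1 carries 3 σ bonds, plus one π bond, giving a steric number of 3, so it is sp2.
C2: 3 σ bonds, plus one π bond — 3 electron domains, sp2.
C3: 3 σ bonds, plus one π bond — 3 electron domains, sp2.
C4 — 3 σ bonds, plus one π bond. Steric number 3, so sp2.
C5: 4 σ bonds; 4 regions of electron density → sp3.
C6 (4 σ bonds) has steric number 4: sp3.
C7 is sp: 2 σ bonds, plus two π bonds, 2 electron-density regions.
C8: 2 σ bonds, plus two π bonds — 2 electron domains, sp.

C1 sp2, C2 sp2, C3 sp2, C4 sp2, C5 sp3, C6 sp3, C7 sp, C8 sp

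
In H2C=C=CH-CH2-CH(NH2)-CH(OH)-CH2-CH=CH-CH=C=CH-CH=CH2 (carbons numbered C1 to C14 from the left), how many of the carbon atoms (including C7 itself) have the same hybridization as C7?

C7 is sp3 (only σ bonds).
C1: sp2
C2: sp
C3: sp2
C4: sp3 ✓
C5: sp3 ✓
C6: sp3 ✓
C7: sp3 ✓
C8: sp2
C9: sp2
C10: sp2
C11: sp
C12: sp2
C13: sp2
C14: sp2
4 carbons are sp3.

4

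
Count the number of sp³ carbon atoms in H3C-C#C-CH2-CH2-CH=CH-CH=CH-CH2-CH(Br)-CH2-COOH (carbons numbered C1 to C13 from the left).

6

C1: sp3 ✓
C2: sp
C3: sp
C4: sp3 ✓
C5: sp3 ✓
C6: sp2
C7: sp2
C8: sp2
C9: sp2
C10: sp3 ✓
C11: sp3 ✓
C12: sp3 ✓
C13: sp2
C1, C4, C5, C10, C11, C12 → 6 sp3 carbons.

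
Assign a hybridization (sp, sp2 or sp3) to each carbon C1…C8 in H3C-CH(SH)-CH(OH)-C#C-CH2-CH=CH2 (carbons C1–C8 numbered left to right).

C1 sp3, C2 sp3, C3 sp3, C4 sp, C5 sp, C6 sp3, C7 sp2, C8 sp2

C1: 4 σ bonds; 4 regions of electron density → sp3.
C2 carries 4 σ bonds, giving a steric number of 4, so it is sp3.
C3 has 4 σ bonds: steric number 4 → sp3.
C4: 2 σ bonds, plus two π bonds — 2 electron domains, sp.
C5: 2 σ bonds, plus two π bonds — 2 electron domains, sp.
C6 is sp3: 4 σ bonds, 4 electron-density regions.
C7 (3 σ bonds, plus one π bond) has steric number 3: sp2.
C8: 3 σ bonds, plus one π bond; 3 regions of electron density → sp2.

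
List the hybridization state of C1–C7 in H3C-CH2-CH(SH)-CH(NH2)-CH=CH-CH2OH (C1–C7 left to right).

C1 sp3, C2 sp3, C3 sp3, C4 sp3, C5 sp2, C6 sp2, C7 sp3

C1: 4 σ bonds; 4 regions of electron density → sp3.
C2 has 4 σ bonds: steric number 4 → sp3.
C3 carries 4 σ bonds, giving a steric number of 4, so it is sp3.
C4 — 4 σ bonds. Steric number 4, so sp3.
C5 is sp2: 3 σ bonds, plus one π bond, 3 electron-density regions.
C6: 3 σ bonds, plus one π bond — 3 electron domains, sp2.
C7: 4 σ bonds; 4 regions of electron density → sp3.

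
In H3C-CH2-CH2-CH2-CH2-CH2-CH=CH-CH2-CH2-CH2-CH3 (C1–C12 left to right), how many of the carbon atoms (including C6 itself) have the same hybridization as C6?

C6 is sp3 (only σ bonds).
C1: sp3 ✓
C2: sp3 ✓
C3: sp3 ✓
C4: sp3 ✓
C5: sp3 ✓
C6: sp3 ✓
C7: sp2
C8: sp2
C9: sp3 ✓
C10: sp3 ✓
C11: sp3 ✓
C12: sp3 ✓
10 carbons are sp3.

10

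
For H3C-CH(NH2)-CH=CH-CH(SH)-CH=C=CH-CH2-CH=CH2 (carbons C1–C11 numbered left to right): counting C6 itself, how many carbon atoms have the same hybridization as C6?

C6 is sp2 (one π bond).
C1: sp3
C2: sp3
C3: sp2 ✓
C4: sp2 ✓
C5: sp3
C6: sp2 ✓
C7: sp
C8: sp2 ✓
C9: sp3
C10: sp2 ✓
C11: sp2 ✓
6 carbons are sp2.

6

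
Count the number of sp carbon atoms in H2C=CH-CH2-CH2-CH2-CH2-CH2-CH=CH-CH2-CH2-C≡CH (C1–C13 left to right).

2

C1: sp2
C2: sp2
C3: sp3
C4: sp3
C5: sp3
C6: sp3
C7: sp3
C8: sp2
C9: sp2
C10: sp3
C11: sp3
C12: sp ✓
C13: sp ✓
C12, C13 → 2 sp carbons.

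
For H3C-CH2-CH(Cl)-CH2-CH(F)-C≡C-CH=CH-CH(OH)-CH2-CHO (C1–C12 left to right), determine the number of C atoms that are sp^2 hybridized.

C1: sp3
C2: sp3
C3: sp3
C4: sp3
C5: sp3
C6: sp
C7: sp
C8: sp2 ✓
C9: sp2 ✓
C10: sp3
C11: sp3
C12: sp2 ✓
C8, C9, C12 → 3 sp2 carbons.

3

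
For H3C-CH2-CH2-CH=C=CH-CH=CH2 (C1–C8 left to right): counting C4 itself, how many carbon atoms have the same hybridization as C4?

C4 is sp2 (one π bond).
C1: sp3
C2: sp3
C3: sp3
C4: sp2 ✓
C5: sp
C6: sp2 ✓
C7: sp2 ✓
C8: sp2 ✓
4 carbons are sp2.

4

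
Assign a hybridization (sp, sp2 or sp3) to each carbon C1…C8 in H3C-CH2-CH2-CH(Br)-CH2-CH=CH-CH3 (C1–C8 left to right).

C1 (4 σ bonds) has steric number 4: sp3.
C2 — 4 σ bonds. Steric number 4, so sp3.
C3 — 4 σ bonds. Steric number 4, so sp3.
C4 carries 4 σ bonds, giving a steric number of 4, so it is sp3.
C5: 4 σ bonds; 4 regions of electron density → sp3.
C6: 3 σ bonds, plus one π bond; 3 regions of electron density → sp2.
C7: 3 σ bonds, plus one π bond; 3 regions of electron density → sp2.
C8 — 4 σ bonds. Steric number 4, so sp3.

C1 sp3, C2 sp3, C3 sp3, C4 sp3, C5 sp3, C6 sp2, C7 sp2, C8 sp3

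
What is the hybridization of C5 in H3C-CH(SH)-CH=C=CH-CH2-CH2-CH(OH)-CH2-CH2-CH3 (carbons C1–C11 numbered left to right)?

sp²

C5: 3 σ bonds, plus one π bond — 3 electron domains, sp2.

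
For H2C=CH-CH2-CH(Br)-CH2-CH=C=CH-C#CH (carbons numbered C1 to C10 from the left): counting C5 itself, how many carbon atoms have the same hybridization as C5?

C5 is sp3 (only σ bonds).
C1: sp2
C2: sp2
C3: sp3 ✓
C4: sp3 ✓
C5: sp3 ✓
C6: sp2
C7: sp
C8: sp2
C9: sp
C10: sp
3 carbons are sp3.

3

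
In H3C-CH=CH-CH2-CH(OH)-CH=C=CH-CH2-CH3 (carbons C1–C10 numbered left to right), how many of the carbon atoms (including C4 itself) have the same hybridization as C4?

C4 is sp3 (only σ bonds).
C1: sp3 ✓
C2: sp2
C3: sp2
C4: sp3 ✓
C5: sp3 ✓
C6: sp2
C7: sp
C8: sp2
C9: sp3 ✓
C10: sp3 ✓
5 carbons are sp3.

5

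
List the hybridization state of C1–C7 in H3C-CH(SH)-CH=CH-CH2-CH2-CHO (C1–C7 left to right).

C1 carries 4 σ bonds, giving a steric number of 4, so it is sp3.
C2 (4 σ bonds) has steric number 4: sp3.
C3 has 3 σ bonds, plus one π bond: steric number 3 → sp2.
C4: 3 σ bonds, plus one π bond — 3 electron domains, sp2.
C5 — 4 σ bonds. Steric number 4, so sp3.
C6: 4 σ bonds; 4 regions of electron density → sp3.
C7: 3 σ bonds, plus one π bond — 3 electron domains, sp2.

C1 sp3, C2 sp3, C3 sp2, C4 sp2, C5 sp3, C6 sp3, C7 sp2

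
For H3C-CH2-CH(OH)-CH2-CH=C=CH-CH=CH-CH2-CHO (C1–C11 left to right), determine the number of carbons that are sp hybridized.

C1: sp3
C2: sp3
C3: sp3
C4: sp3
C5: sp2
C6: sp ✓
C7: sp2
C8: sp2
C9: sp2
C10: sp3
C11: sp2
C6 → 1 sp carbon.

1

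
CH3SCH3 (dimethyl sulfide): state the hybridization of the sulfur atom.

The sulfur atom (2 σ bonds and 2 lone pairs) has steric number 4: sp3.

sp3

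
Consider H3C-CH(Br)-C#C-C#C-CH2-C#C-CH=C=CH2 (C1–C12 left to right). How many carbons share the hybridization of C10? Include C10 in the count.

2

C10 is sp2 (one π bond).
C1: sp3
C2: sp3
C3: sp
C4: sp
C5: sp
C6: sp
C7: sp3
C8: sp
C9: sp
C10: sp2 ✓
C11: sp
C12: sp2 ✓
2 carbons are sp2.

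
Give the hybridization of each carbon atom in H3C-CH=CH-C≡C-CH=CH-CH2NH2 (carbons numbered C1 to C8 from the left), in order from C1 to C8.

C1 sp3, C2 sp2, C3 sp2, C4 sp, C5 sp, C6 sp2, C7 sp2, C8 sp3

C1 — 4 σ bonds. Steric number 4, so sp3.
C2: 3 σ bonds, plus one π bond; 3 regions of electron density → sp2.
C3 (3 σ bonds, plus one π bond) has steric number 3: sp2.
C4: 2 σ bonds, plus two π bonds — 2 electron domains, sp.
C5: 2 σ bonds, plus two π bonds — 2 electron domains, sp.
C6 — 3 σ bonds, plus one π bond. Steric number 3, so sp2.
C7 (3 σ bonds, plus one π bond) has steric number 3: sp2.
C8 (4 σ bonds) has steric number 4: sp3.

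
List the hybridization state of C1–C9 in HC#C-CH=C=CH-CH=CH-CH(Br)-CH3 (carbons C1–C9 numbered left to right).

C1 carries 2 σ bonds, plus two π bonds, giving a steric number of 2, so it is sp.
C2 has 2 σ bonds, plus two π bonds: steric number 2 → sp.
C3 — 3 σ bonds, plus one π bond. Steric number 3, so sp2.
C4 carries 2 σ bonds, plus two π bonds, giving a steric number of 2, so it is sp.
C5 carries 3 σ bonds, plus one π bond, giving a steric number of 3, so it is sp2.
C6 has 3 σ bonds, plus one π bond: steric number 3 → sp2.
C7: 3 σ bonds, plus one π bond; 3 regions of electron density → sp2.
C8 is sp3: 4 σ bonds, 4 electron-density regions.
C9 carries 4 σ bonds, giving a steric number of 4, so it is sp3.

C1 sp, C2 sp, C3 sp2, C4 sp, C5 sp2, C6 sp2, C7 sp2, C8 sp3, C9 sp3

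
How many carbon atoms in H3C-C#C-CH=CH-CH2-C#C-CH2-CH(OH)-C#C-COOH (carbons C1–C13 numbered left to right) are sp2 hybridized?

C1: sp3
C2: sp
C3: sp
C4: sp2 ✓
C5: sp2 ✓
C6: sp3
C7: sp
C8: sp
C9: sp3
C10: sp3
C11: sp
C12: sp
C13: sp2 ✓
C4, C5, C13 → 3 sp2 carbons.

3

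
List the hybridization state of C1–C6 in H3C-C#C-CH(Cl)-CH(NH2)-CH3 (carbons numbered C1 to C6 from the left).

C1 has 4 σ bonds: steric number 4 → sp3.
C2 — 2 σ bonds, plus two π bonds. Steric number 2, so sp.
C3: 2 σ bonds, plus two π bonds — 2 electron domains, sp.
C4: 4 σ bonds; 4 regions of electron density → sp3.
C5 carries 4 σ bonds, giving a steric number of 4, so it is sp3.
C6 (4 σ bonds) has steric number 4: sp3.

C1 sp3, C2 sp, C3 sp, C4 sp3, C5 sp3, C6 sp3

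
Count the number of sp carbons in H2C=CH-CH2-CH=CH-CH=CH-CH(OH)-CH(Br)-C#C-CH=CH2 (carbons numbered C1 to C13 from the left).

C1: sp2
C2: sp2
C3: sp3
C4: sp2
C5: sp2
C6: sp2
C7: sp2
C8: sp3
C9: sp3
C10: sp ✓
C11: sp ✓
C12: sp2
C13: sp2
C10, C11 → 2 sp carbons.

2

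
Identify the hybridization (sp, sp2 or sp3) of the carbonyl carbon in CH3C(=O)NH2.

The carbonyl carbon (3 σ bonds, plus one π bond) has steric number 3: sp2.

sp^2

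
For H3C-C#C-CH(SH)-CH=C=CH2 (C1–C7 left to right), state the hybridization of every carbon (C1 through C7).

C1 (4 σ bonds) has steric number 4: sp3.
C2: 2 σ bonds, plus two π bonds — 2 electron domains, sp.
C3 carries 2 σ bonds, plus two π bonds, giving a steric number of 2, so it is sp.
C4: 4 σ bonds — 4 electron domains, sp3.
C5: 3 σ bonds, plus one π bond — 3 electron domains, sp2.
C6 (2 σ bonds, plus two π bonds) has steric number 2: sp.
C7: 3 σ bonds, plus one π bond; 3 regions of electron density → sp2.

C1 sp3, C2 sp, C3 sp, C4 sp3, C5 sp2, C6 sp, C7 sp2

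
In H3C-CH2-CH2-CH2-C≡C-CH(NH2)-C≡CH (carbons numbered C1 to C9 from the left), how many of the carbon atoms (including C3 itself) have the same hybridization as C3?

5

C3 is sp3 (only σ bonds).
C1: sp3 ✓
C2: sp3 ✓
C3: sp3 ✓
C4: sp3 ✓
C5: sp
C6: sp
C7: sp3 ✓
C8: sp
C9: sp
5 carbons are sp3.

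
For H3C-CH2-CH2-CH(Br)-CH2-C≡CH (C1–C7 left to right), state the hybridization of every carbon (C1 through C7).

C1 sp3, C2 sp3, C3 sp3, C4 sp3, C5 sp3, C6 sp, C7 sp

C1 carries 4 σ bonds, giving a steric number of 4, so it is sp3.
C2: 4 σ bonds; 4 regions of electron density → sp3.
C3 carries 4 σ bonds, giving a steric number of 4, so it is sp3.
C4 — 4 σ bonds. Steric number 4, so sp3.
C5 carries 4 σ bonds, giving a steric number of 4, so it is sp3.
C6 (2 σ bonds, plus two π bonds) has steric number 2: sp.
C7 is sp: 2 σ bonds, plus two π bonds, 2 electron-density regions.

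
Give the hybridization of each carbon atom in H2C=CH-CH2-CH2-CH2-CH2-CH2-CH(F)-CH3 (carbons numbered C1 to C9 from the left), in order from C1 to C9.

C1 has 3 σ bonds, plus one π bond: steric number 3 → sp2.
C2 carries 3 σ bonds, plus one π bond, giving a steric number of 3, so it is sp2.
C3 has 4 σ bonds: steric number 4 → sp3.
C4: 4 σ bonds; 4 regions of electron density → sp3.
C5 (4 σ bonds) has steric number 4: sp3.
C6: 4 σ bonds; 4 regions of electron density → sp3.
C7 has 4 σ bonds: steric number 4 → sp3.
C8: 4 σ bonds; 4 regions of electron density → sp3.
C9: 4 σ bonds — 4 electron domains, sp3.

C1 sp2, C2 sp2, C3 sp3, C4 sp3, C5 sp3, C6 sp3, C7 sp3, C8 sp3, C9 sp3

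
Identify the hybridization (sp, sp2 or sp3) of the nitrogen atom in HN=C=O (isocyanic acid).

The nitrogen atom — 2 σ bonds and 1 lone pair, plus one π bond. Steric number 3, so sp2.

sp^2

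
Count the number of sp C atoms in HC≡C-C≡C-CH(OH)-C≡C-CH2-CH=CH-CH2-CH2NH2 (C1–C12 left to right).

6

C1: sp ✓
C2: sp ✓
C3: sp ✓
C4: sp ✓
C5: sp3
C6: sp ✓
C7: sp ✓
C8: sp3
C9: sp2
C10: sp2
C11: sp3
C12: sp3
C1, C2, C3, C4, C6, C7 → 6 sp carbons.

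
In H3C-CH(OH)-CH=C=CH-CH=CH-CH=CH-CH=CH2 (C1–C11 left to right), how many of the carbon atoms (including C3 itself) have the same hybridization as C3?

8

C3 is sp2 (one π bond).
C1: sp3
C2: sp3
C3: sp2 ✓
C4: sp
C5: sp2 ✓
C6: sp2 ✓
C7: sp2 ✓
C8: sp2 ✓
C9: sp2 ✓
C10: sp2 ✓
C11: sp2 ✓
8 carbons are sp2.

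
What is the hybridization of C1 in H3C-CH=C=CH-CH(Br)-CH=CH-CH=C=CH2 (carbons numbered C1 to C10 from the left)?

sp3

C1: 4 σ bonds; 4 regions of electron density → sp3.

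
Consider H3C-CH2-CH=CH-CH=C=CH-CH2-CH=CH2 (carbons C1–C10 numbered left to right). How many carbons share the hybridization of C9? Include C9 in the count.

C9 is sp2 (one π bond).
C1: sp3
C2: sp3
C3: sp2 ✓
C4: sp2 ✓
C5: sp2 ✓
C6: sp
C7: sp2 ✓
C8: sp3
C9: sp2 ✓
C10: sp2 ✓
6 carbons are sp2.

6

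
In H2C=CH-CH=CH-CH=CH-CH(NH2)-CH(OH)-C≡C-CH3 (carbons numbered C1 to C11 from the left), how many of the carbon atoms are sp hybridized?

2

C1: sp2
C2: sp2
C3: sp2
C4: sp2
C5: sp2
C6: sp2
C7: sp3
C8: sp3
C9: sp ✓
C10: sp ✓
C11: sp3
C9, C10 → 2 sp carbons.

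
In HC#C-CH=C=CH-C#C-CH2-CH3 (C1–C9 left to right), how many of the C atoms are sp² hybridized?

2

C1: sp
C2: sp
C3: sp2 ✓
C4: sp
C5: sp2 ✓
C6: sp
C7: sp
C8: sp3
C9: sp3
C3, C5 → 2 sp2 carbons.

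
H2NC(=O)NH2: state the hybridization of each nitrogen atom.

Both N lone pairs are conjugated with the C=O; planar sp2.

sp2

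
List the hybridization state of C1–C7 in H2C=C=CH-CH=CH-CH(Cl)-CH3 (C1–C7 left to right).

C1 sp2, C2 sp, C3 sp2, C4 sp2, C5 sp2, C6 sp3, C7 sp3

C1 — 3 σ bonds, plus one π bond. Steric number 3, so sp2.
C2 (2 σ bonds, plus two π bonds) has steric number 2: sp.
C3 — 3 σ bonds, plus one π bond. Steric number 3, so sp2.
C4: 3 σ bonds, plus one π bond; 3 regions of electron density → sp2.
C5 — 3 σ bonds, plus one π bond. Steric number 3, so sp2.
C6: 4 σ bonds; 4 regions of electron density → sp3.
C7 carries 4 σ bonds, giving a steric number of 4, so it is sp3.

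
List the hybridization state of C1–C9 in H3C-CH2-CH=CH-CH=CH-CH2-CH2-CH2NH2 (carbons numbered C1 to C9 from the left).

C1 sp3, C2 sp3, C3 sp2, C4 sp2, C5 sp2, C6 sp2, C7 sp3, C8 sp3, C9 sp3

C1 — 4 σ bonds. Steric number 4, so sp3.
C2 (4 σ bonds) has steric number 4: sp3.
C3 has 3 σ bonds, plus one π bond: steric number 3 → sp2.
C4: 3 σ bonds, plus one π bond — 3 electron domains, sp2.
C5: 3 σ bonds, plus one π bond — 3 electron domains, sp2.
C6 (3 σ bonds, plus one π bond) has steric number 3: sp2.
C7: 4 σ bonds; 4 regions of electron density → sp3.
C8 is sp3: 4 σ bonds, 4 electron-density regions.
C9 (4 σ bonds) has steric number 4: sp3.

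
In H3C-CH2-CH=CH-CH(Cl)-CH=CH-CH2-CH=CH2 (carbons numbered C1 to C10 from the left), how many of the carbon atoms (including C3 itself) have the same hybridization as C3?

6

C3 is sp2 (one π bond).
C1: sp3
C2: sp3
C3: sp2 ✓
C4: sp2 ✓
C5: sp3
C6: sp2 ✓
C7: sp2 ✓
C8: sp3
C9: sp2 ✓
C10: sp2 ✓
6 carbons are sp2.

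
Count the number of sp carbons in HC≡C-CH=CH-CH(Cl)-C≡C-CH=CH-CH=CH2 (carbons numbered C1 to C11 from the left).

4

C1: sp ✓
C2: sp ✓
C3: sp2
C4: sp2
C5: sp3
C6: sp ✓
C7: sp ✓
C8: sp2
C9: sp2
C10: sp2
C11: sp2
C1, C2, C6, C7 → 4 sp carbons.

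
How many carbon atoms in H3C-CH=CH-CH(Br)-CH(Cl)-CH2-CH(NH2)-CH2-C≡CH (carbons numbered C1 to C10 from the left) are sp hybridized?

2

C1: sp3
C2: sp2
C3: sp2
C4: sp3
C5: sp3
C6: sp3
C7: sp3
C8: sp3
C9: sp ✓
C10: sp ✓
C9, C10 → 2 sp carbons.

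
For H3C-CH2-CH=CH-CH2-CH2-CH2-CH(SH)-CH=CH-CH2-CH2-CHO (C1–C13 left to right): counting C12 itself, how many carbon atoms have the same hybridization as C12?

8

C12 is sp3 (only σ bonds).
C1: sp3 ✓
C2: sp3 ✓
C3: sp2
C4: sp2
C5: sp3 ✓
C6: sp3 ✓
C7: sp3 ✓
C8: sp3 ✓
C9: sp2
C10: sp2
C11: sp3 ✓
C12: sp3 ✓
C13: sp2
8 carbons are sp3.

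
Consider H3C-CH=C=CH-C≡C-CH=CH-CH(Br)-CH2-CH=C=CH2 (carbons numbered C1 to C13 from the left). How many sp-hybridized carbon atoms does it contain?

4

C1: sp3
C2: sp2
C3: sp ✓
C4: sp2
C5: sp ✓
C6: sp ✓
C7: sp2
C8: sp2
C9: sp3
C10: sp3
C11: sp2
C12: sp ✓
C13: sp2
C3, C5, C6, C12 → 4 sp carbons.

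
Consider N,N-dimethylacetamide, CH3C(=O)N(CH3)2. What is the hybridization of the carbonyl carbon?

The carbonyl carbon: 3 σ bonds, plus one π bond; 3 regions of electron density → sp2.

sp^2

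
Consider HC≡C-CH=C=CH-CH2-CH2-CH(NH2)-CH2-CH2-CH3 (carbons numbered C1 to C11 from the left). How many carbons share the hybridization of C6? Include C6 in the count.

C6 is sp3 (only σ bonds).
C1: sp
C2: sp
C3: sp2
C4: sp
C5: sp2
C6: sp3 ✓
C7: sp3 ✓
C8: sp3 ✓
C9: sp3 ✓
C10: sp3 ✓
C11: sp3 ✓
6 carbons are sp3.

6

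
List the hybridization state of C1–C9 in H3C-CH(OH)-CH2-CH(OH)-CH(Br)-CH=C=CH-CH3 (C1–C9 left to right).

C1 sp3, C2 sp3, C3 sp3, C4 sp3, C5 sp3, C6 sp2, C7 sp, C8 sp2, C9 sp3

C1 is sp3: 4 σ bonds, 4 electron-density regions.
C2: 4 σ bonds — 4 electron domains, sp3.
C3: 4 σ bonds — 4 electron domains, sp3.
C4 has 4 σ bonds: steric number 4 → sp3.
C5 has 4 σ bonds: steric number 4 → sp3.
C6 is sp2: 3 σ bonds, plus one π bond, 3 electron-density regions.
C7: 2 σ bonds, plus two π bonds; 2 regions of electron density → sp.
C8 carries 3 σ bonds, plus one π bond, giving a steric number of 3, so it is sp2.
C9 (4 σ bonds) has steric number 4: sp3.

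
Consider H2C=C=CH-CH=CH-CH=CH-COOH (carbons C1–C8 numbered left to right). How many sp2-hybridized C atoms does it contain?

7

C1: sp2 ✓
C2: sp
C3: sp2 ✓
C4: sp2 ✓
C5: sp2 ✓
C6: sp2 ✓
C7: sp2 ✓
C8: sp2 ✓
C1, C3, C4, C5, C6, C7, C8 → 7 sp2 carbons.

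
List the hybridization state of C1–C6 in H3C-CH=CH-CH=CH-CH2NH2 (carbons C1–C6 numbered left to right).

C1: 4 σ bonds — 4 electron domains, sp3.
C2 is sp2: 3 σ bonds, plus one π bond, 3 electron-density regions.
C3 — 3 σ bonds, plus one π bond. Steric number 3, so sp2.
C4: 3 σ bonds, plus one π bond; 3 regions of electron density → sp2.
C5 — 3 σ bonds, plus one π bond. Steric number 3, so sp2.
C6 carries 4 σ bonds, giving a steric number of 4, so it is sp3.

C1 sp3, C2 sp2, C3 sp2, C4 sp2, C5 sp2, C6 sp3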